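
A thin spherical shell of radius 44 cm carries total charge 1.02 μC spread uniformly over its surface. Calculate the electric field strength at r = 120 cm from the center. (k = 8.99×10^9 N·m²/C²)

Symmetry ⇒ E = E(r) r̂. Gaussian sphere of radius r = 120 cm (r > 44 cm).
The entire shell is enclosed: Q_enc = 1.02×10^-6 C.
Since E is radial and uniform over the Gaussian sphere, Φ = E·4πr² = Q_enc/ε₀.
E = k|Q_enc|/r² = (8.99×10^9)(1.02×10^-6)/(1.2)² = 6.37e3 N/C.

E = 6.37e3 V/m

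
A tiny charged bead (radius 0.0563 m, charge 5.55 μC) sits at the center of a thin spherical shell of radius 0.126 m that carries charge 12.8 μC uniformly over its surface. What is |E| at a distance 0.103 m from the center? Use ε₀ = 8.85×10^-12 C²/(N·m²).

By spherical symmetry E is radial; choose a Gaussian sphere of radius r = 0.103 m (between the bodies, 0.0563 m < r < 0.126 m).
The shell at 0.126 m lies outside the Gaussian surface, so Q_enc = 5.55 μC = 5.55e-6 C.
Since E is radial and uniform over the Gaussian sphere, Φ = E·4πr² = Q_enc/ε₀.
E = |Q_enc|/(4πε₀r²) = (5.55×10^-6)/(4π·8.85×10^-12·(0.103)²) = 4.70×10^6 N/C.

E ≈ 4.70×10^6 V/m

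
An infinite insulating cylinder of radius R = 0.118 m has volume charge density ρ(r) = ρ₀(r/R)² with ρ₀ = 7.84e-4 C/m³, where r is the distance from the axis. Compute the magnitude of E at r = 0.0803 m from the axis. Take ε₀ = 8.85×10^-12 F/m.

By cylindrical symmetry E is radial; use a coaxial Gaussian cylinder of radius 0.0803 m and length L (r < R).
Integrating ρ over the cross-section to radius r: λ_enc = (2πρ₀/R²) ∫₀^r r'^3 dr' = 2πρ₀ r^4/(4·R²) = 3.677e-6 C/m.
Since E is radial and uniform over the curved surface, Φ = E·2πrL = Q_enc/ε₀ = λ_enc L/ε₀.
E = |λ_enc|/(2πε₀r) = (3.677e-6)/(2π·8.85×10^-12·0.0803) = 8.24×10^5 N/C.

E ≈ 8.24e5 V/m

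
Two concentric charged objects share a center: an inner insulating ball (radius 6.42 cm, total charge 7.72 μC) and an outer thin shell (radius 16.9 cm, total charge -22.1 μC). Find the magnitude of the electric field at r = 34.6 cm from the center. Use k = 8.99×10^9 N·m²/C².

By spherical symmetry E is radial; choose a Gaussian sphere of radius r = 34.6 cm (r > 16.9 cm, enclosing both).
Q_enc = (7.72 μC) + (-22.1 μC) = -1.438×10^-5 C.
Gauss's law: E·4πr² = Q_enc/ε₀.
E = k|Q_enc|/r² = (8.99×10^9)(1.438×10^-5)/(0.346)² = 1.08e6 N/C.

E = 1.08e6 N/C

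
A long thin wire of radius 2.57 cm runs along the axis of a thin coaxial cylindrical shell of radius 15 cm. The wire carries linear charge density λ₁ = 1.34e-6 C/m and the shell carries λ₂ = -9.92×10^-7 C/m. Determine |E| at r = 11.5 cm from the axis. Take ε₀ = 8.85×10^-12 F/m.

E = 2.10e5 N/C

By cylindrical symmetry E is radial; use a coaxial Gaussian cylinder of radius 11.5 cm and length L (between the conductors, 2.57 cm < r < 15 cm).
Only the inner wire is enclosed; the outer shell contributes nothing inside itself. λ_enc = λ₁ = 1.34e-6 C/m.
Applying ∮E·dA = Q_enc/ε₀ with the end caps contributing no flux:
E = |λ_enc|/(2πε₀r) = (1.34×10^-6)/(2π·8.85×10^-12·0.115) = 2.10×10^5 N/C.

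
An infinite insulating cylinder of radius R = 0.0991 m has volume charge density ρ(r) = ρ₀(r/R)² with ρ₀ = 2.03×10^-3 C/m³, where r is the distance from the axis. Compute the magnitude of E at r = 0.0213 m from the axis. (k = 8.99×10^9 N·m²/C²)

Coaxial Gaussian cylinder, radius r = 0.0213 m, length L (r < R).
Integrating ρ over the cross-section to radius r: λ_enc = (2πρ₀/R²) ∫₀^r r'^3 dr' = 2πρ₀ r^4/(4·R²) = 6.683×10^-8 C/m.
Gauss's law: E·2πrL = λ_enc L/ε₀.
E = 2k|λ_enc|/r = 2(8.99×10^9)(6.683×10^-8)/(0.0213) = 5.64×10^4 N/C.

|E| ≈ 5.64×10^4 V/m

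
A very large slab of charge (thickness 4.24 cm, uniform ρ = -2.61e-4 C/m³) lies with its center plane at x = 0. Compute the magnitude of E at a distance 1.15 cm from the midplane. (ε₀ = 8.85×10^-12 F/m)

E ≈ 3.39e5 N/C

By symmetry E is perpendicular to the slab. A Gaussian pillbox from −1.15 cm to +1.15 cm (face area A) lies entirely within the slab.
Q_enc = ρ·(2x)·A and flux = 2EA, so 2EA = 2ρxA/ε₀ ⇒ E = |ρ|x/ε₀.
E = (2.61e-4)(0.0115)/(8.85×10^-12) = 3.39e5 N/C.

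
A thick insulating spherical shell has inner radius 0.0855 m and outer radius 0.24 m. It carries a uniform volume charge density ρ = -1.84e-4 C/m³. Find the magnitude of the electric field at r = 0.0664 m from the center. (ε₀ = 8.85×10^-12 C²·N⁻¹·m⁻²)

E = 0

Symmetry ⇒ E = E(r) r̂. Gaussian sphere of radius r = 0.0664 m (r < 0.0855 m, inside the empty cavity).
Q_enc = 0 (all charge lies at larger r); Gauss's law gives E = 0.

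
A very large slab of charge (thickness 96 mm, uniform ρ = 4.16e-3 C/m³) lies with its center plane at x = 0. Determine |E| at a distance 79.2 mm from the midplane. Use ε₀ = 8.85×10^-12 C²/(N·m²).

|E| = 2.26×10^7 N/C

The point |x| = 79.2 mm lies outside the slab (half-thickness 0.048 m). A symmetric pillbox spanning the full slab encloses Q_enc = ρ·d·A.
Flux = 2EA ⇒ E = |ρ|d/(2ε₀), independent of distance outside.
E = (4.16×10^-3)(0.096)/(2·8.85×10^-12) = 2.26×10^7 N/C.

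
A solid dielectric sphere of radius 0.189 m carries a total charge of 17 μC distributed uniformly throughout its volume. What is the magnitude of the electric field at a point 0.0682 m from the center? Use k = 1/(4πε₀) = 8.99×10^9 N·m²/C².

|E| ≈ 1.54e6 V/m

Take a concentric spherical Gaussian surface of radius r = 0.0682 m (r < R).
Only the charge within r is enclosed: Q_enc = Q·(r/R)³ = (17 μC)·(0.0682 m/0.189 m)³ = 7.988×10^-7 C.
By Gauss's law, ∮E·dA = E·4πr² = Q_enc/ε₀.
E = k|Q_enc|/r² = (8.99×10^9)(7.988×10^-7)/(0.0682)² = 1.54×10^6 N/C.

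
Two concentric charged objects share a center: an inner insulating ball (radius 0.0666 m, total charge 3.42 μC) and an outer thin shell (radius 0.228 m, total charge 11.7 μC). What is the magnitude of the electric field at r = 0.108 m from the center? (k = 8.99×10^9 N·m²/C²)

|E| ≈ 2.64e6 N/C

By spherical symmetry E is radial; choose a Gaussian sphere of radius r = 0.108 m (between the bodies, 0.0666 m < r < 0.228 m).
The shell at 0.228 m lies outside the Gaussian surface, so Q_enc = 3.42 μC = 3.42×10^-6 C.
By Gauss's law, ∮E·dA = E·4πr² = Q_enc/ε₀.
E = k|Q_enc|/r² = (8.99×10^9)(3.42e-6)/(0.108)² = 2.64×10^6 N/C.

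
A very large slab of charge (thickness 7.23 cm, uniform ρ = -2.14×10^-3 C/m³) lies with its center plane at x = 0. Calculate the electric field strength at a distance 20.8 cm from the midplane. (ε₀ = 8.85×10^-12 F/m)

The point |x| = 20.8 cm lies outside the slab (half-thickness 0.03615 m). A symmetric pillbox spanning the full slab encloses Q_enc = ρ·d·A.
Flux = 2EA ⇒ E = |ρ|d/(2ε₀), independent of distance outside.
E = (2.14×10^-3)(0.0723)/(2·8.85×10^-12) = 8.74e6 N/C.

|E| = 8.74e6 V/m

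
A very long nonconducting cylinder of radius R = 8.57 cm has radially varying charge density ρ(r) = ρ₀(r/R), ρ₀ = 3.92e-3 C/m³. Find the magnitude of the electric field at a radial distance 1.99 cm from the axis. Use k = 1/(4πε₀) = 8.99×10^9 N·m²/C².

Take a coaxial cylindrical Gaussian surface of radius r = 1.99 cm and length L (r < R).
Integrating ρ over the cross-section to radius r: λ_enc = (2πρ₀/R) ∫₀^r r'^2 dr' = 2πρ₀ r^3/(3·R) = 7.55×10^-7 C/m.
By Gauss's law (flux through the curved wall only), E·2πrL = λ_enc L/ε₀.
E = 2k|λ_enc|/r = 2(8.99×10^9)(7.55×10^-7)/(0.0199) = 6.82×10^5 N/C.

E ≈ 6.82×10^5 N/C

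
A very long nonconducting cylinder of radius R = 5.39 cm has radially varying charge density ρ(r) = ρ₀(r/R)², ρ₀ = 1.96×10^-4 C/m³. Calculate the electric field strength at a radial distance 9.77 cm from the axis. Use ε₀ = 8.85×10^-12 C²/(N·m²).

Choose a coaxial cylinder of radius r = 9.77 cm (arbitrary length L) as the Gaussian surface (r > R, full charge per length enclosed).
λ_enc = 2π ∫₀^R ρ₀(r'/R)^2 r' dr' = 2πρ₀R²/4 = 8.944×10^-7 C/m.
Applying ∮E·dA = Q_enc/ε₀ with the end caps contributing no flux:
E = |λ_enc|/(2πε₀r) = (8.944×10^-7)/(2π·8.85×10^-12·0.0977) = 1.65×10^5 N/C.

|E| = 1.65×10^5 N/C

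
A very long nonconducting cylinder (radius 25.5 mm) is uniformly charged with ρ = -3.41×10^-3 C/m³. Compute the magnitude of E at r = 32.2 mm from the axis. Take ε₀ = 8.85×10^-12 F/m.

E ≈ 3.89×10^6 N/C

Coaxial Gaussian cylinder, radius r = 32.2 mm, length L (r > 25.5 mm, full cross-section enclosed).
λ_enc = ρ·πR² = (-3.41×10^-3)π(0.0255)² = -6.966×10^-6 C/m.
Since E is radial and uniform over the curved surface, Φ = E·2πrL = Q_enc/ε₀ = λ_enc L/ε₀.
E = |λ_enc|/(2πε₀r) = (6.966×10^-6)/(2π·8.85×10^-12·0.0322) = 3.89×10^6 N/C.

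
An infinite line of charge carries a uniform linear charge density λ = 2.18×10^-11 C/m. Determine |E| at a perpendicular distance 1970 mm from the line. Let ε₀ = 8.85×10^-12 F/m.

Take a coaxial cylindrical Gaussian surface of radius r = 1970 mm and length L.
Q_enc = λL, so λ_enc = 2.18×10^-11 C/m.
Applying ∮E·dA = Q_enc/ε₀ with the end caps contributing no flux:
E = |λ_enc|/(2πε₀r) = (2.18e-11)/(2π·8.85×10^-12·1.97) = 0.199 N/C.

|E| = 0.199 V/m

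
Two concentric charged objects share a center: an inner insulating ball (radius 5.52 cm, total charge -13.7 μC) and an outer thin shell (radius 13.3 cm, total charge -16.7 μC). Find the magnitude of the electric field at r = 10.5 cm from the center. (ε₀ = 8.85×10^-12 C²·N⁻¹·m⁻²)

|E| ≈ 1.12×10^7 V/m

Take a concentric spherical Gaussian surface of radius r = 10.5 cm (between the bodies, 5.52 cm < r < 13.3 cm).
Only the inner charge is enclosed; the outer shell contributes nothing inside itself. Q_enc = -13.7 μC = -1.37e-5 C.
Gauss's law: E·4πr² = Q_enc/ε₀.
E = |Q_enc|/(4πε₀r²) = (1.37×10^-5)/(4π·8.85×10^-12·(0.105)²) = 1.12e7 N/C.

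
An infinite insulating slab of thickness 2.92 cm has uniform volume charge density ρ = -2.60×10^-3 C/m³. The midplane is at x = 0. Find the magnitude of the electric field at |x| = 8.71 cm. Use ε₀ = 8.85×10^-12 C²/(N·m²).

The point |x| = 8.71 cm lies outside the slab (half-thickness 0.0146 m). A symmetric pillbox spanning the full slab encloses Q_enc = ρ·d·A.
Flux = 2EA ⇒ E = |ρ|d/(2ε₀), independent of distance outside.
E = (2.60×10^-3)(0.0292)/(2·8.85×10^-12) = 4.29×10^6 N/C.

4.29×10^6 N/C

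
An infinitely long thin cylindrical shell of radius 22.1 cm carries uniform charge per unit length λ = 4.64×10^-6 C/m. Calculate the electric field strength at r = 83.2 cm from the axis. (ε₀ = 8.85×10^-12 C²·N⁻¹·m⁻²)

|E| = 1.00e5 V/m

Choose a coaxial cylinder of radius r = 83.2 cm (arbitrary length L) as the Gaussian surface (r > 22.1 cm).
The full line charge is enclosed: λ_enc = 4.64e-6 C/m.
Gauss's law: E·2πrL = λ_enc L/ε₀.
E = |λ_enc|/(2πε₀r) = (4.64e-6)/(2π·8.85×10^-12·0.832) = 1.00×10^5 N/C.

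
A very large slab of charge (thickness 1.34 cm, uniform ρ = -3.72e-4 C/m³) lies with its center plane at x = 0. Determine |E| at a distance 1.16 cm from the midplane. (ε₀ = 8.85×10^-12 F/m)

E ≈ 2.82×10^5 N/C

The point |x| = 1.16 cm lies outside the slab (half-thickness 0.0067 m). A symmetric pillbox spanning the full slab encloses Q_enc = ρ·d·A.
Flux = 2EA ⇒ E = |ρ|d/(2ε₀), independent of distance outside.
E = (3.72×10^-4)(0.0134)/(2·8.85×10^-12) = 2.82e5 N/C.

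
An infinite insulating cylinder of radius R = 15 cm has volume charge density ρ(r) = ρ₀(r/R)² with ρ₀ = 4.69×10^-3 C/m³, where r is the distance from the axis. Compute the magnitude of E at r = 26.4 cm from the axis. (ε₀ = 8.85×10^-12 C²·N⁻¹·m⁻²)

1.13e7 N/C

Coaxial Gaussian cylinder, radius r = 26.4 cm, length L (r > R, full charge per length enclosed).
λ_enc = 2π ∫₀^R ρ₀(r'/R)^2 r' dr' = 2πρ₀R²/4 = 1.658e-4 C/m.
By Gauss's law (flux through the curved wall only), E·2πrL = λ_enc L/ε₀.
E = |λ_enc|/(2πε₀r) = (1.658×10^-4)/(2π·8.85×10^-12·0.264) = 1.13×10^7 N/C.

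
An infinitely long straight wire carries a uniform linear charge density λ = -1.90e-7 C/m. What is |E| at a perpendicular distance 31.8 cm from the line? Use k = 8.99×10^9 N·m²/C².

|E| = 1.07e4 N/C

By cylindrical symmetry E is radial; use a coaxial Gaussian cylinder of radius 31.8 cm and length L.
Q_enc = λL, so λ_enc = -1.90×10^-7 C/m.
Since E is radial and uniform over the curved surface, Φ = E·2πrL = Q_enc/ε₀ = λ_enc L/ε₀.
E = 2k|λ_enc|/r = 2(8.99×10^9)(1.90×10^-7)/(0.318) = 1.07e4 N/C.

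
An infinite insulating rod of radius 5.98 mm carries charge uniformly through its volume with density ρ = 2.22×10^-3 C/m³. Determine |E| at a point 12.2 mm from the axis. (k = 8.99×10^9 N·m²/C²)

By cylindrical symmetry E is radial; use a coaxial Gaussian cylinder of radius 12.2 mm and length L (r > 5.98 mm, full cross-section enclosed).
λ_enc = ρ·πR² = (2.22×10^-3)π(0.00598)² = 2.494×10^-7 C/m.
Since E is radial and uniform over the curved surface, Φ = E·2πrL = Q_enc/ε₀ = λ_enc L/ε₀.
E = 2k|λ_enc|/r = 2(8.99×10^9)(2.494×10^-7)/(0.0122) = 3.68×10^5 N/C.

|E| ≈ 3.68×10^5 N/C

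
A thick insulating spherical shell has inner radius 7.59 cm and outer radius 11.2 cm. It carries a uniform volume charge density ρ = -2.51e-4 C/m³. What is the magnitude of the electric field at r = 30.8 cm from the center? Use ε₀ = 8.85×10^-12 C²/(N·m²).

E ≈ 9.64×10^4 N/C

Use a concentric Gaussian sphere at r = 30.8 cm (r > 11.2 cm, enclosing the whole shell).
Q_enc = ρ·(4π/3)(b³ − a³) = (-2.51×10^-4)·(4π/3)·((0.112)³ − (0.0759)³) = -1.017×10^-6 C.
Gauss's law: E·4πr² = Q_enc/ε₀.
E = |Q_enc|/(4πε₀r²) = (1.017×10^-6)/(4π·8.85×10^-12·(0.308)²) = 9.64e4 N/C.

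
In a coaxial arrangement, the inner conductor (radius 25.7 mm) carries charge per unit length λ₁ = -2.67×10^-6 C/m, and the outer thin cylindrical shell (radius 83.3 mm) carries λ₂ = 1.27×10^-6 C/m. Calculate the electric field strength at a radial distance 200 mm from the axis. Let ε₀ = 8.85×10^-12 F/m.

Coaxial Gaussian cylinder, radius r = 200 mm, length L (r > 83.3 mm, enclosing both).
λ_enc = λ₁ + λ₂ = (-2.67×10^-6) + (1.27e-6) = -1.40×10^-6 C/m.
Since E is radial and uniform over the curved surface, Φ = E·2πrL = Q_enc/ε₀ = λ_enc L/ε₀.
E = |λ_enc|/(2πε₀r) = (1.40×10^-6)/(2π·8.85×10^-12·0.2) = 1.26e5 N/C.

|E| = 1.26e5 N/C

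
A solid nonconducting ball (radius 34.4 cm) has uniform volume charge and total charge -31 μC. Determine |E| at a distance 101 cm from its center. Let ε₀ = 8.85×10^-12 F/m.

Symmetry ⇒ E = E(r) r̂. Gaussian sphere of radius r = 101 cm (r > R, so the entire charge is enclosed).
Q_enc = -31 μC = -3.10×10^-5 C.
Applying ∮E·dA = Q_enc/ε₀ with Φ = E(4πr²):
E = |Q_enc|/(4πε₀r²) = (3.10×10^-5)/(4π·8.85×10^-12·(1.01)²) = 2.73×10^5 N/C.

E = 2.73e5 N/C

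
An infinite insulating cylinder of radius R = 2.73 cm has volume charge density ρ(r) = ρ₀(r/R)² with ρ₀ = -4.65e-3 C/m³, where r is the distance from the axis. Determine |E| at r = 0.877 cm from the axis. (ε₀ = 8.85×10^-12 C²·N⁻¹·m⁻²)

Choose a coaxial cylinder of radius r = 0.877 cm (arbitrary length L) as the Gaussian surface (r < R).
λ_enc = ∫₀^r ρ(r')·2πr' dr' = (2πρ₀/R²)·r^4/4 = -5.798e-8 C/m.
By Gauss's law (flux through the curved wall only), E·2πrL = λ_enc L/ε₀.
E = |λ_enc|/(2πε₀r) = (5.798×10^-8)/(2π·8.85×10^-12·0.00877) = 1.19×10^5 N/C.

E ≈ 1.19×10^5 N/C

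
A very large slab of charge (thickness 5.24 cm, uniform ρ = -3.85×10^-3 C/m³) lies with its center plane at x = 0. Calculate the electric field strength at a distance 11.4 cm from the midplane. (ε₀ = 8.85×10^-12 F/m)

|E| = 1.14×10^7 N/C

The point |x| = 11.4 cm lies outside the slab (half-thickness 0.0262 m). A symmetric pillbox spanning the full slab encloses Q_enc = ρ·d·A.
Flux = 2EA ⇒ E = |ρ|d/(2ε₀), independent of distance outside.
E = (3.85×10^-3)(0.0524)/(2·8.85×10^-12) = 1.14×10^7 N/C.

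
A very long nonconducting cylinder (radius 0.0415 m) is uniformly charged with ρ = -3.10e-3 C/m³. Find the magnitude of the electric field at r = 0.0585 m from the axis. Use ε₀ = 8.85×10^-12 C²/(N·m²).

5.16×10^6 V/m

By cylindrical symmetry E is radial; use a coaxial Gaussian cylinder of radius 0.0585 m and length L (r > 0.0415 m, full cross-section enclosed).
λ_enc = ρ·πR² = (-3.10×10^-3)π(0.0415)² = -1.677×10^-5 C/m.
Applying ∮E·dA = Q_enc/ε₀ with the end caps contributing no flux:
E = |λ_enc|/(2πε₀r) = (1.677×10^-5)/(2π·8.85×10^-12·0.0585) = 5.16×10^6 N/C.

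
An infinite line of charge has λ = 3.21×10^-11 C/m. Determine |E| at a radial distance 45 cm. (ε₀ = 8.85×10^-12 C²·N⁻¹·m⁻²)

Coaxial Gaussian cylinder, radius r = 45 cm, length L.
Q_enc = λL, so λ_enc = 3.21×10^-11 C/m.
Gauss's law: E·2πrL = λ_enc L/ε₀.
E = |λ_enc|/(2πε₀r) = (3.21×10^-11)/(2π·8.85×10^-12·0.45) = 1.28 N/C.

1.28 V/m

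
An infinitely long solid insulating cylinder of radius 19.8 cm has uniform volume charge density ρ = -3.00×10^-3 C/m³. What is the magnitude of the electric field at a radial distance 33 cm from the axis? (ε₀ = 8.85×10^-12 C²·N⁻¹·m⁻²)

|E| = 2.01×10^7 N/C

Choose a coaxial cylinder of radius r = 33 cm (arbitrary length L) as the Gaussian surface (r > 19.8 cm, full cross-section enclosed).
λ_enc = ρ·πR² = (-3.00×10^-3)π(0.198)² = -3.695×10^-4 C/m.
Since E is radial and uniform over the curved surface, Φ = E·2πrL = Q_enc/ε₀ = λ_enc L/ε₀.
E = |λ_enc|/(2πε₀r) = (3.695×10^-4)/(2π·8.85×10^-12·0.33) = 2.01×10^7 N/C.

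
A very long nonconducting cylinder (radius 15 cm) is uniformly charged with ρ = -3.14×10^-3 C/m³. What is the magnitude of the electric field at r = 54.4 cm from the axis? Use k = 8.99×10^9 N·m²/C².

Take a coaxial cylindrical Gaussian surface of radius r = 54.4 cm and length L (r > 15 cm, full cross-section enclosed).
λ_enc = ρ·πR² = (-3.14e-3)π(0.15)² = -2.22e-4 C/m.
Applying ∮E·dA = Q_enc/ε₀ with the end caps contributing no flux:
E = 2k|λ_enc|/r = 2(8.99×10^9)(2.22×10^-4)/(0.544) = 7.34×10^6 N/C.

7.34×10^6 N/C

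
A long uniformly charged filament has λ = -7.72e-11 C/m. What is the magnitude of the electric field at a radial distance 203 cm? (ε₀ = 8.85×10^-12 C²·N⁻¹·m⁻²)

|E| ≈ 0.684 N/C

Choose a coaxial cylinder of radius r = 203 cm (arbitrary length L) as the Gaussian surface.
Q_enc = λL, so λ_enc = -7.72×10^-11 C/m.
Since E is radial and uniform over the curved surface, Φ = E·2πrL = Q_enc/ε₀ = λ_enc L/ε₀.
E = |λ_enc|/(2πε₀r) = (7.72×10^-11)/(2π·8.85×10^-12·2.03) = 0.684 N/C.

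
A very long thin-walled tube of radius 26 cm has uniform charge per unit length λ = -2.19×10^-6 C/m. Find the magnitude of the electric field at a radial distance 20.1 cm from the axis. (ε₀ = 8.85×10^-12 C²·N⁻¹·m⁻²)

Coaxial Gaussian cylinder, radius r = 20.1 cm, length L (r < 26 cm, inside the shell).
No charge is enclosed, so Gauss's law gives E·2πrL = 0 ⇒ E = 0.

E = 0 (no enclosed charge)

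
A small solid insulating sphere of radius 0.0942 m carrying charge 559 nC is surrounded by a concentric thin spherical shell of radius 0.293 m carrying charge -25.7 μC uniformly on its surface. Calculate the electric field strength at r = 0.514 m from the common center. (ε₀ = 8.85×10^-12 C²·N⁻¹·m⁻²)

8.56e5 N/C

Take a concentric spherical Gaussian surface of radius r = 0.514 m (r > 0.293 m, enclosing both).
Q_enc = (559 nC) + (-25.7 μC) = -2.514e-5 C.
Applying ∮E·dA = Q_enc/ε₀ with Φ = E(4πr²):
E = |Q_enc|/(4πε₀r²) = (2.514×10^-5)/(4π·8.85×10^-12·(0.514)²) = 8.56e5 N/C.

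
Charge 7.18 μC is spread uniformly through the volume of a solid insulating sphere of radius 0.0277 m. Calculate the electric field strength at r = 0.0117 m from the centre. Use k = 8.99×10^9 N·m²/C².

|E| = 3.55×10^7 N/C

Take a concentric spherical Gaussian surface of radius r = 0.0117 m (r < R).
Only the charge within r is enclosed: Q_enc = Q·(r/R)³ = (7.18 μC)·(0.0117 m/0.0277 m)³ = 5.411×10^-7 C.
Since E is radial and uniform over the Gaussian sphere, Φ = E·4πr² = Q_enc/ε₀.
E = k|Q_enc|/r² = (8.99×10^9)(5.411e-7)/(0.0117)² = 3.55e7 N/C.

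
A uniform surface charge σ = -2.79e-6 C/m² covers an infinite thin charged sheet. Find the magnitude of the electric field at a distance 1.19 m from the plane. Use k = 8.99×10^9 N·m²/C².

E ≈ 1.58e5 N/C

By planar symmetry E is perpendicular to the sheet and uniform; use a Gaussian pillbox with flat faces of area A on each side of the sheet.
Flux Φ = 2EA and Q_enc = σA, so 2EA = σA/ε₀ ⇒ E = |σ|/(2ε₀), independent of distance.
E = 2πk|σ| = 2π(8.99×10^9)(2.79×10^-6) = 1.58e5 N/C.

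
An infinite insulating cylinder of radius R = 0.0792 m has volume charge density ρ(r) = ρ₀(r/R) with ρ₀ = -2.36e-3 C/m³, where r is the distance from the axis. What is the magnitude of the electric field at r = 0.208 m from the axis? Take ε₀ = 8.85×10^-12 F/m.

By cylindrical symmetry E is radial; use a coaxial Gaussian cylinder of radius 0.208 m and length L (r > R, full charge per length enclosed).
λ_enc = 2π ∫₀^R ρ₀(r'/R)^1 r' dr' = 2πρ₀R²/3 = -3.10×10^-5 C/m.
By Gauss's law (flux through the curved wall only), E·2πrL = λ_enc L/ε₀.
E = |λ_enc|/(2πε₀r) = (3.10×10^-5)/(2π·8.85×10^-12·0.208) = 2.68×10^6 N/C.

|E| = 2.68×10^6 V/m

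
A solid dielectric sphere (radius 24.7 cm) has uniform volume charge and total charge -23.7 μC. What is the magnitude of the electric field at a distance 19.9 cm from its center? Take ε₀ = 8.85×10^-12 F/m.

Use a concentric Gaussian sphere at r = 19.9 cm (r < R).
For a uniform sphere the enclosed fraction is (r/R)³, so Q_enc = (-23.7 μC)(0.199/0.247)³ = -1.239×10^-5 C.
Applying ∮E·dA = Q_enc/ε₀ with Φ = E(4πr²):
E = |Q_enc|/(4πε₀r²) = (1.239×10^-5)/(4π·8.85×10^-12·(0.199)²) = 2.81×10^6 N/C.

E ≈ 2.81e6 N/C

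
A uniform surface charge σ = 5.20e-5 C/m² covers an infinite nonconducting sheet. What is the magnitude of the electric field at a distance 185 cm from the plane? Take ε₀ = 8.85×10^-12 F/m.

The symmetry is planar: E is normal to the sheet and the same magnitude on both sides. Take a pillbox straddling the sheet with end-cap area A.
Only the two end caps contribute flux: Φ = 2EA. With Q_enc = σA, Gauss's law gives E = |σ|/(2ε₀).
E = |σ|/(2ε₀) = (5.20×10^-5)/(2·8.85×10^-12) = 2.94×10^6 N/C.

E = 2.94×10^6 N/C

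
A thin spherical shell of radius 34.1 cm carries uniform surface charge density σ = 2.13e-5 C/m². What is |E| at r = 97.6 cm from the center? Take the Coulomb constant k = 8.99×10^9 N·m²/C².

Take a concentric spherical Gaussian surface of radius r = 97.6 cm (r > 34.1 cm).
The entire shell is enclosed: Q_enc = σ·4πR² = (2.13e-5)·4π·(0.341)² = 3.112×10^-5 C.
Gauss's law: E·4πr² = Q_enc/ε₀.
E = k|Q_enc|/r² = (8.99×10^9)(3.112×10^-5)/(0.976)² = 2.94e5 N/C.

|E| = 2.94×10^5 V/m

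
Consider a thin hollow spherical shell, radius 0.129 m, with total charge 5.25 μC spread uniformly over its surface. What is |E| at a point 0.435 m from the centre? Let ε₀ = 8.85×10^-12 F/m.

By spherical symmetry E is radial; choose a Gaussian sphere of radius r = 0.435 m (r > 0.129 m).
The entire shell is enclosed: Q_enc = 5.25×10^-6 C.
Applying ∮E·dA = Q_enc/ε₀ with Φ = E(4πr²):
E = |Q_enc|/(4πε₀r²) = (5.25×10^-6)/(4π·8.85×10^-12·(0.435)²) = 2.49×10^5 N/C.

E ≈ 2.49×10^5 N/C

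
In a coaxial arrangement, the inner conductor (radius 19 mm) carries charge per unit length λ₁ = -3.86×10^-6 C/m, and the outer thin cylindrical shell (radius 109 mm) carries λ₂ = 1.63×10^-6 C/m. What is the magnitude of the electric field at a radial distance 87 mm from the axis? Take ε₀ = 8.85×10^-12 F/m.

|E| ≈ 7.98e5 N/C

By cylindrical symmetry E is radial; use a coaxial Gaussian cylinder of radius 87 mm and length L (between the conductors, 19 mm < r < 109 mm).
Only the inner wire is enclosed; the outer shell contributes nothing inside itself. λ_enc = λ₁ = -3.86×10^-6 C/m.
Gauss's law: E·2πrL = λ_enc L/ε₀.
E = |λ_enc|/(2πε₀r) = (3.86×10^-6)/(2π·8.85×10^-12·0.087) = 7.98×10^5 N/C.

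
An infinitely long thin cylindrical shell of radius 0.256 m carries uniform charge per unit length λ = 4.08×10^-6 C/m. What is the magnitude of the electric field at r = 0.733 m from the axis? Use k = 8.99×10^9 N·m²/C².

By cylindrical symmetry E is radial; use a coaxial Gaussian cylinder of radius 0.733 m and length L (r > 0.256 m).
The full line charge is enclosed: λ_enc = 4.08e-6 C/m.
Applying ∮E·dA = Q_enc/ε₀ with the end caps contributing no flux:
E = 2k|λ_enc|/r = 2(8.99×10^9)(4.08e-6)/(0.733) = 1.00×10^5 N/C.

1.00×10^5 N/C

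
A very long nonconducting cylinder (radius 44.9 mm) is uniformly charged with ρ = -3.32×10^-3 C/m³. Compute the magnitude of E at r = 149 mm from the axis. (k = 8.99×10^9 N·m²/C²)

By cylindrical symmetry E is radial; use a coaxial Gaussian cylinder of radius 149 mm and length L (r > 44.9 mm, full cross-section enclosed).
λ_enc = ρ·πR² = (-3.32e-3)π(0.0449)² = -2.103e-5 C/m.
Applying ∮E·dA = Q_enc/ε₀ with the end caps contributing no flux:
E = 2k|λ_enc|/r = 2(8.99×10^9)(2.103×10^-5)/(0.149) = 2.54×10^6 N/C.

E = 2.54×10^6 N/C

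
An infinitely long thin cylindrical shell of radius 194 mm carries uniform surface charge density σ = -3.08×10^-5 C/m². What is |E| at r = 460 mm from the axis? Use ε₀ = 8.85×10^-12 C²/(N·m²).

|E| = 1.47e6 V/m

Coaxial Gaussian cylinder, radius r = 460 mm, length L (r > 194 mm).
The whole shell is enclosed: λ_enc = σ·2πR = (-3.08×10^-5)·2π·(0.194) = -3.754×10^-5 C/m.
Since E is radial and uniform over the curved surface, Φ = E·2πrL = Q_enc/ε₀ = λ_enc L/ε₀.
E = |λ_enc|/(2πε₀r) = (3.754e-5)/(2π·8.85×10^-12·0.46) = 1.47×10^6 N/C.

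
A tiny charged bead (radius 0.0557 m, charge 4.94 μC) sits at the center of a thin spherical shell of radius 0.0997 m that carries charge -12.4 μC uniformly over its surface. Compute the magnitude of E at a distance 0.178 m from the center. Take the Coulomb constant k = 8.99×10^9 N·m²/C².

Use a concentric Gaussian sphere at r = 0.178 m (r > 0.0997 m, enclosing both).
Q_enc = (4.94 μC) + (-12.4 μC) = -7.46×10^-6 C.
Applying ∮E·dA = Q_enc/ε₀ with Φ = E(4πr²):
E = k|Q_enc|/r² = (8.99×10^9)(7.46e-6)/(0.178)² = 2.12×10^6 N/C.

E = 2.12×10^6 N/C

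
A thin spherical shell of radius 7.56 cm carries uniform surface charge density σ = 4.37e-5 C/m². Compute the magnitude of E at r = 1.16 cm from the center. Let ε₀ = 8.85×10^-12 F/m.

By spherical symmetry E is radial; choose a Gaussian sphere of radius r = 1.16 cm (inside the shell, r < 7.56 cm).
All the charge is outside the Gaussian surface: Q_enc = 0, hence E = 0 everywhere inside the shell.

E = 0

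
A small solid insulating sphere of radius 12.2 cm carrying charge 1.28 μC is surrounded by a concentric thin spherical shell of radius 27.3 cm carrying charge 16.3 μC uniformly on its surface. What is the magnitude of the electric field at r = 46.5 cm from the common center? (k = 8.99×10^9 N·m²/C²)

|E| ≈ 7.31×10^5 V/m

By spherical symmetry E is radial; choose a Gaussian sphere of radius r = 46.5 cm (r > 27.3 cm, enclosing both).
Q_enc = (1.28 μC) + (16.3 μC) = 1.758e-5 C.
Gauss's law: E·4πr² = Q_enc/ε₀.
E = k|Q_enc|/r² = (8.99×10^9)(1.758×10^-5)/(0.465)² = 7.31×10^5 N/C.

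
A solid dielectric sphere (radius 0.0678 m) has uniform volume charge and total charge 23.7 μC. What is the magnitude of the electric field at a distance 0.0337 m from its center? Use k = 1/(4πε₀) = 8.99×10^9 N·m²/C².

Use a concentric Gaussian sphere at r = 0.0337 m (r < R).
For a uniform sphere the enclosed fraction is (r/R)³, so Q_enc = (23.7 μC)(0.0337/0.0678)³ = 2.91×10^-6 C.
By Gauss's law, ∮E·dA = E·4πr² = Q_enc/ε₀.
E = k|Q_enc|/r² = (8.99×10^9)(2.91×10^-6)/(0.0337)² = 2.30×10^7 N/C.

E = 2.30×10^7 N/C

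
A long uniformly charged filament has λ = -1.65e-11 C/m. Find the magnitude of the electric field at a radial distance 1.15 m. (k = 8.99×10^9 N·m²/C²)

|E| = 0.258 N/C

Take a coaxial cylindrical Gaussian surface of radius r = 1.15 m and length L.
Q_enc = λL, so λ_enc = -1.65×10^-11 C/m.
Gauss's law: E·2πrL = λ_enc L/ε₀.
E = 2k|λ_enc|/r = 2(8.99×10^9)(1.65×10^-11)/(1.15) = 0.258 N/C.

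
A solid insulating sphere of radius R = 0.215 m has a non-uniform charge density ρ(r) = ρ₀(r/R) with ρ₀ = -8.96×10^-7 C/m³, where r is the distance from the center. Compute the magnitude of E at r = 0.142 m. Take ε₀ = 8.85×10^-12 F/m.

E ≈ 2.37e3 V/m

Symmetry ⇒ E = E(r) r̂. Gaussian sphere of radius r = 0.142 m (r < R).
Q_enc = ∫₀^r ρ(r')·4πr'² dr' = (4πρ₀/R) ∫₀^r r'^3 dr' = 4πρ₀ r^4/(4·R) = -5.323×10^-9 C.
Applying ∮E·dA = Q_enc/ε₀ with Φ = E(4πr²):
E = |Q_enc|/(4πε₀r²) = (5.323e-9)/(4π·8.85×10^-12·(0.142)²) = 2.37×10^3 N/C.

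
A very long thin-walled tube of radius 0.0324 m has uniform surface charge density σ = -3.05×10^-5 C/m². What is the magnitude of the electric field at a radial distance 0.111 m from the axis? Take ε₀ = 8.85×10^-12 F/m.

1.01×10^6 N/C

By cylindrical symmetry E is radial; use a coaxial Gaussian cylinder of radius 0.111 m and length L (r > 0.0324 m).
The whole shell is enclosed: λ_enc = σ·2πR = (-3.05×10^-5)·2π·(0.0324) = -6.209×10^-6 C/m.
Gauss's law: E·2πrL = λ_enc L/ε₀.
E = |λ_enc|/(2πε₀r) = (6.209×10^-6)/(2π·8.85×10^-12·0.111) = 1.01×10^6 N/C.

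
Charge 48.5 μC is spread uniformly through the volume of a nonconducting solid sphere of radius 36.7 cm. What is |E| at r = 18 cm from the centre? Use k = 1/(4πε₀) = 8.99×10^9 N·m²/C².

Symmetry ⇒ E = E(r) r̂. Gaussian sphere of radius r = 18 cm (r < R).
Only the charge within r is enclosed: Q_enc = Q·(r/R)³ = (48.5 μC)·(18 cm/36.7 cm)³ = 5.722×10^-6 C.
Applying ∮E·dA = Q_enc/ε₀ with Φ = E(4πr²):
E = k|Q_enc|/r² = (8.99×10^9)(5.722e-6)/(0.18)² = 1.59×10^6 N/C.

E ≈ 1.59×10^6 N/C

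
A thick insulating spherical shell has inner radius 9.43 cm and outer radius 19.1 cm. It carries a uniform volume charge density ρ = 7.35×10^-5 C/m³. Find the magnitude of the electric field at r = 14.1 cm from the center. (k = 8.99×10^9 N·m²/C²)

|E| ≈ 2.74e5 N/C

Symmetry ⇒ E = E(r) r̂. Gaussian sphere of radius r = 14.1 cm (within the shell material, 9.43 cm < r < 19.1 cm).
Only the shell between 9.43 cm and r is enclosed: Q_enc = ρ·(4π/3)(r³ − a³) = (7.35×10^-5)·(4π/3)·((0.141)³ − (0.0943)³) = 6.049×10^-7 C.
Since E is radial and uniform over the Gaussian sphere, Φ = E·4πr² = Q_enc/ε₀.
E = k|Q_enc|/r² = (8.99×10^9)(6.049e-7)/(0.141)² = 2.74×10^5 N/C.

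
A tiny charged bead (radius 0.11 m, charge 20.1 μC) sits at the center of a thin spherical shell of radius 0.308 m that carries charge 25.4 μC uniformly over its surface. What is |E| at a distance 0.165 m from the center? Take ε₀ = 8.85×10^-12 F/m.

By spherical symmetry E is radial; choose a Gaussian sphere of radius r = 0.165 m (between the bodies, 0.11 m < r < 0.308 m).
The shell at 0.308 m lies outside the Gaussian surface, so Q_enc = 20.1 μC = 2.01×10^-5 C.
Gauss's law: E·4πr² = Q_enc/ε₀.
E = |Q_enc|/(4πε₀r²) = (2.01×10^-5)/(4π·8.85×10^-12·(0.165)²) = 6.64×10^6 N/C.

6.64e6 N/C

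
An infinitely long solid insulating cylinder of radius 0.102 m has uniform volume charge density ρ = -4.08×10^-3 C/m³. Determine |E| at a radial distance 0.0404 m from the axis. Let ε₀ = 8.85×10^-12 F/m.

By cylindrical symmetry E is radial; use a coaxial Gaussian cylinder of radius 0.0404 m and length L (r < R).
Enclosed charge per unit length: λ_enc = ρ·πr² = (-4.08×10^-3)π(0.0404)² = -2.092e-5 C/m.
Since E is radial and uniform over the curved surface, Φ = E·2πrL = Q_enc/ε₀ = λ_enc L/ε₀.
E = |λ_enc|/(2πε₀r) = (2.092×10^-5)/(2π·8.85×10^-12·0.0404) = 9.31×10^6 N/C.

E = 9.31e6 N/C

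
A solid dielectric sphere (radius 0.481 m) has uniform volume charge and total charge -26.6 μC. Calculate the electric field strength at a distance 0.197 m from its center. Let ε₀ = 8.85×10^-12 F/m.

|E| = 4.23e5 N/C

Symmetry ⇒ E = E(r) r̂. Gaussian sphere of radius r = 0.197 m (r < R).
For a uniform sphere the enclosed fraction is (r/R)³, so Q_enc = (-26.6 μC)(0.197/0.481)³ = -1.827×10^-6 C.
Gauss's law: E·4πr² = Q_enc/ε₀.
E = |Q_enc|/(4πε₀r²) = (1.827×10^-6)/(4π·8.85×10^-12·(0.197)²) = 4.23e5 N/C.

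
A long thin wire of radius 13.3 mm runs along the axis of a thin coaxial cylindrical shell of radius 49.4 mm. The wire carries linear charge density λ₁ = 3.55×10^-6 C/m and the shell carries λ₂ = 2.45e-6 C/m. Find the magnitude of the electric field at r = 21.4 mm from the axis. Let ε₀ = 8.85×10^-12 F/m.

Choose a coaxial cylinder of radius r = 21.4 mm (arbitrary length L) as the Gaussian surface (between the conductors, 13.3 mm < r < 49.4 mm).
The shell at 49.4 mm lies outside the Gaussian surface, so λ_enc = λ₁ = 3.55×10^-6 C/m.
Gauss's law: E·2πrL = λ_enc L/ε₀.
E = |λ_enc|/(2πε₀r) = (3.55×10^-6)/(2π·8.85×10^-12·0.0214) = 2.98e6 N/C.

|E| ≈ 2.98×10^6 N/C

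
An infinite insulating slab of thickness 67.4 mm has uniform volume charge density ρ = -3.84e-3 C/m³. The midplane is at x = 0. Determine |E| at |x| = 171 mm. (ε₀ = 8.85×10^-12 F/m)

The point |x| = 171 mm lies outside the slab (half-thickness 0.0337 m). A symmetric pillbox spanning the full slab encloses Q_enc = ρ·d·A.
Flux = 2EA ⇒ E = |ρ|d/(2ε₀), independent of distance outside.
E = (3.84e-3)(0.0674)/(2·8.85×10^-12) = 1.46×10^7 N/C.

|E| = 1.46×10^7 N/C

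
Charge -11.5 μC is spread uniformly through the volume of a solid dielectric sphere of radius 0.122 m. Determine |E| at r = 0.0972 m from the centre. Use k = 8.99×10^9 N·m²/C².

E = 5.53e6 N/C

Take a concentric spherical Gaussian surface of radius r = 0.0972 m (r < R).
Only the charge within r is enclosed: Q_enc = Q·(r/R)³ = (-11.5 μC)·(0.0972 m/0.122 m)³ = -5.816e-6 C.
By Gauss's law, ∮E·dA = E·4πr² = Q_enc/ε₀.
E = k|Q_enc|/r² = (8.99×10^9)(5.816e-6)/(0.0972)² = 5.53e6 N/C.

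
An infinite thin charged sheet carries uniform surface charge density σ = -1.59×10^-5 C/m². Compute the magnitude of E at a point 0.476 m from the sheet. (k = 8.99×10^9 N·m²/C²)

E ≈ 8.98×10^5 N/C

The symmetry is planar: E is normal to the sheet and the same magnitude on both sides. Take a pillbox straddling the sheet with end-cap area A.
Flux Φ = 2EA and Q_enc = σA, so 2EA = σA/ε₀ ⇒ E = |σ|/(2ε₀), independent of distance.
E = 2πk|σ| = 2π(8.99×10^9)(1.59e-5) = 8.98×10^5 N/C.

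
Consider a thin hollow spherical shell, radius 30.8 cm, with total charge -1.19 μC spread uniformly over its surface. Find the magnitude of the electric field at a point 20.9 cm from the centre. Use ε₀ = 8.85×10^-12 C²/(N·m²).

E = 0

Symmetry ⇒ E = E(r) r̂. Gaussian sphere of radius r = 20.9 cm (inside the shell, r < 30.8 cm).
All the charge is outside the Gaussian surface: Q_enc = 0, hence E = 0 everywhere inside the shell.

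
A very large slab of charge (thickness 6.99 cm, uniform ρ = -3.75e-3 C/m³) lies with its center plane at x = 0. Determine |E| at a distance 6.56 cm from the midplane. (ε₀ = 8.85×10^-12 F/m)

1.48e7 N/C

The point |x| = 6.56 cm lies outside the slab (half-thickness 0.03495 m). A symmetric pillbox spanning the full slab encloses Q_enc = ρ·d·A.
Flux = 2EA ⇒ E = |ρ|d/(2ε₀), independent of distance outside.
E = (3.75e-3)(0.0699)/(2·8.85×10^-12) = 1.48×10^7 N/C.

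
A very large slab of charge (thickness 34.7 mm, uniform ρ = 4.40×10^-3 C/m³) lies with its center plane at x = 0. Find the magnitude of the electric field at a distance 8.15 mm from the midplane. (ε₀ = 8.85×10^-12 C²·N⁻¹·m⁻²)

By symmetry E is perpendicular to the slab. A Gaussian pillbox from −8.15 mm to +8.15 mm (face area A) lies entirely within the slab.
Q_enc = ρ·(2x)·A and flux = 2EA, so 2EA = 2ρxA/ε₀ ⇒ E = |ρ|x/ε₀.
E = (4.40e-3)(0.00815)/(8.85×10^-12) = 4.05×10^6 N/C.

|E| ≈ 4.05×10^6 N/C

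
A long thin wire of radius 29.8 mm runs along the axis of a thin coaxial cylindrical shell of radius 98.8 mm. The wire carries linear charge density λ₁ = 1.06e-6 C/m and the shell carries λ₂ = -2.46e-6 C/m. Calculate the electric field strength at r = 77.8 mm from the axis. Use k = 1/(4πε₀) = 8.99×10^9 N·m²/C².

By cylindrical symmetry E is radial; use a coaxial Gaussian cylinder of radius 77.8 mm and length L (between the conductors, 29.8 mm < r < 98.8 mm).
Only the inner wire is enclosed; the outer shell contributes nothing inside itself. λ_enc = λ₁ = 1.06e-6 C/m.
Applying ∮E·dA = Q_enc/ε₀ with the end caps contributing no flux:
E = 2k|λ_enc|/r = 2(8.99×10^9)(1.06×10^-6)/(0.0778) = 2.45e5 N/C.

2.45e5 N/C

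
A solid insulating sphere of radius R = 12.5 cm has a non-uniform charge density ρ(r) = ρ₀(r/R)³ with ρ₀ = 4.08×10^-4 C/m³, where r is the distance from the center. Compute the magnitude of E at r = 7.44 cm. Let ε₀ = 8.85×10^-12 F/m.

E = 1.21×10^5 V/m

Take a concentric spherical Gaussian surface of radius r = 7.44 cm (r < R).
Q_enc = ∫₀^r ρ(r')·4πr'² dr' = (4πρ₀/R³) ∫₀^r r'^5 dr' = 4πρ₀ r^6/(6·R³) = 7.42e-8 C.
By Gauss's law, ∮E·dA = E·4πr² = Q_enc/ε₀.
E = |Q_enc|/(4πε₀r²) = (7.42×10^-8)/(4π·8.85×10^-12·(0.0744)²) = 1.21×10^5 N/C.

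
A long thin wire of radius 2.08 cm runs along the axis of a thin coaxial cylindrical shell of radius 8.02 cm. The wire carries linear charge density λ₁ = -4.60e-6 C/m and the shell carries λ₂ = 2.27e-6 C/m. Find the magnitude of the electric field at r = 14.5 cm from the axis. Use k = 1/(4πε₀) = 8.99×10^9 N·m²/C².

Choose a coaxial cylinder of radius r = 14.5 cm (arbitrary length L) as the Gaussian surface (r > 8.02 cm, enclosing both).
λ_enc = λ₁ + λ₂ = (-4.60×10^-6) + (2.27×10^-6) = -2.33×10^-6 C/m.
Applying ∮E·dA = Q_enc/ε₀ with the end caps contributing no flux:
E = 2k|λ_enc|/r = 2(8.99×10^9)(2.33×10^-6)/(0.145) = 2.89×10^5 N/C.

2.89e5 N/C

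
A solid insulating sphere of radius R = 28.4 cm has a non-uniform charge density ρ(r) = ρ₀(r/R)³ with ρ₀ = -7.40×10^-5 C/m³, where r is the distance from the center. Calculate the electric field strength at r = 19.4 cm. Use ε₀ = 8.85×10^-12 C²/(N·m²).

|E| = 8.62×10^4 N/C

By spherical symmetry E is radial; choose a Gaussian sphere of radius r = 19.4 cm (r < R).
Q_enc = ∫₀^r ρ(r')·4πr'² dr' = (4πρ₀/R³) ∫₀^r r'^5 dr' = 4πρ₀ r^6/(6·R³) = -3.607×10^-7 C.
Applying ∮E·dA = Q_enc/ε₀ with Φ = E(4πr²):
E = |Q_enc|/(4πε₀r²) = (3.607e-7)/(4π·8.85×10^-12·(0.194)²) = 8.62e4 N/C.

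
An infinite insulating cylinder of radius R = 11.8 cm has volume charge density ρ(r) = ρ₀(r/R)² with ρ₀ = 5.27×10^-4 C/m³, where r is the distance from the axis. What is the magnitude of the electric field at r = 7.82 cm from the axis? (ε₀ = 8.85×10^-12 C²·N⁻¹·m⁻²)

By cylindrical symmetry E is radial; use a coaxial Gaussian cylinder of radius 7.82 cm and length L (r < R).
Integrating ρ over the cross-section to radius r: λ_enc = (2πρ₀/R²) ∫₀^r r'^3 dr' = 2πρ₀ r^4/(4·R²) = 2.223e-6 C/m.
Since E is radial and uniform over the curved surface, Φ = E·2πrL = Q_enc/ε₀ = λ_enc L/ε₀.
E = |λ_enc|/(2πε₀r) = (2.223e-6)/(2π·8.85×10^-12·0.0782) = 5.11×10^5 N/C.

E = 5.11e5 V/m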